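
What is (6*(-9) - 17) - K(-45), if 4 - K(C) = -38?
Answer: -113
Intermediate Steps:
K(C) = 42 (K(C) = 4 - 1*(-38) = 4 + 38 = 42)
(6*(-9) - 17) - K(-45) = (6*(-9) - 17) - 1*42 = (-54 - 17) - 42 = -71 - 42 = -113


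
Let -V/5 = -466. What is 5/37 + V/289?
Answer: 87655/10693 ≈ 8.1974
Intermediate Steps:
V = 2330 (V = -5*(-466) = 2330)
5/37 + V/289 = 5/37 + 2330/289 = 87655/10693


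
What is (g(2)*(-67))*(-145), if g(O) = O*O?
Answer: 38860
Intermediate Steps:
g(O) = O²
(g(2)*(-67))*(-145) = (2²*(-67))*(-145) = (4*(-67))*(-145) = -268*(-145) = 38860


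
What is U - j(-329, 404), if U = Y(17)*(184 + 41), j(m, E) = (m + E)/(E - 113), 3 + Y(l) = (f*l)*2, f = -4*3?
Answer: -8970100/97 ≈ -92475.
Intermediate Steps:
f = -12
Y(l) = -3 - 24*l (Y(l) = -3 - 12*l*2 = -3 - 24*l)
j(m, E) = (E + m)/(-113 + E)
U = -92475 (U = (-3 - 24*17)*(184 + 41) = (-3 - 408)*225 = -411*225 = -92475)
U - j(-329, 404) = -92475 - (404 - 329)/(-113 + 404) = -92475 - 75/291 = -92475 - 1*25/97 = -92475 - 25/97 = -8970100/97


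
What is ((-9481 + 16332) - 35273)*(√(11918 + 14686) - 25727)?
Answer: 731212794 - 170532*√739 ≈ 7.2658e+8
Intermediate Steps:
((-9481 + 16332) - 35273)*(√(11918 + 14686) - 25727) = (6851 - 35273)*(√26604 - 25727) = -28422*(6*√739 - 25727) = -28422*(-25727 + 6*√739) = 731212794 - 170532*√739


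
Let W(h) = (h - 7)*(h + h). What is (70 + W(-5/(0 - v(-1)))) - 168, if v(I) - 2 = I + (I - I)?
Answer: -118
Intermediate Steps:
v(I) = 2 + I (v(I) = 2 + (I + (I - I)) = 2 + (I + 0) = 2 + I)
W(h) = 2*h*(-7 + h) (W(h) = (-7 + h)*(2*h) = 2*h*(-7 + h))
(70 + W(-5/(0 - v(-1)))) - 168 = (70 + 2*(-5/(0 - (2 - 1)))*(-7 - 5/(0 - (2 - 1)))) - 168 = (70 + 2*(-5/(0 - 1*1))*(-7 - 5/(0 - 1*1))) - 168 = (70 + 2*(-5/(0 - 1))*(-7 - 5/(0 - 1))) - 168 = (70 + 2*(-5/(-1))*(-7 - 5/(-1))) - 168 = (70 + 2*(-5*(-1))*(-7 - 5*(-1))) - 168 = (70 + 2*5*(-7 + 5)) - 168 = (70 + 2*5*(-2)) - 168 = (70 - 20) - 168 = 50 - 168 = -118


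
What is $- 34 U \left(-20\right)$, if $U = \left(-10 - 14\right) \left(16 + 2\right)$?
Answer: $-293760$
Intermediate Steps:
$U = -432$ ($U = \left(-24\right) 18 = -432$)
$- 34 U \left(-20\right) = \left(-34\right) \left(-432\right) \left(-20\right) = 14688 \left(-20\right) = -293760$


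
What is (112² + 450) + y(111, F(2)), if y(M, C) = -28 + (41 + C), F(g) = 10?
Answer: 13017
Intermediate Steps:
y(M, C) = 13 + C
(112² + 450) + y(111, F(2)) = (112² + 450) + (13 + 10) = (12544 + 450) + 23 = 12994 + 23 = 13017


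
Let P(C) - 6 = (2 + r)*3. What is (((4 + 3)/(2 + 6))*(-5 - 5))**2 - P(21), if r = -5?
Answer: 1273/16 ≈ 79.563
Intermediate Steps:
P(C) = -3 (P(C) = 6 + (2 - 5)*3 = 6 - 3*3 = 6 - 9 = -3)
(((4 + 3)/(2 + 6))*(-5 - 5))**2 - P(21) = (((4 + 3)/(2 + 6))*(-5 - 5))**2 - 1*(-3) = ((7/8)*(-10))**2 + 3 = (-35/4)**2 + 3 = 1225/16 + 3 = 1273/16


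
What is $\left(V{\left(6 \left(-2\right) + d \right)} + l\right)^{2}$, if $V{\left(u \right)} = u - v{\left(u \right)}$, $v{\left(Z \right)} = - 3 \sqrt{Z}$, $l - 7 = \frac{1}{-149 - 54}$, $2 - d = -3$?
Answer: $\frac{\left(1 - 609 i \sqrt{7}\right)^{2}}{41209} \approx -63.0 - 0.0782 i$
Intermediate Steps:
$d = 5$ ($d = 2 - -3 = 2 + 3 = 5$)
$l = \frac{1420}{203}$ ($l = 7 + \frac{1}{-149 - 54} = 7 + \frac{1}{-203} = 7 - \frac{1}{203} = \frac{1420}{203} \approx 6.9951$)
$V{\left(u \right)} = u + 3 \sqrt{u}$ ($V{\left(u \right)} = u - - 3 \sqrt{u} = u + 3 \sqrt{u}$)
$\left(V{\left(6 \left(-2\right) + d \right)} + l\right)^{2} = \left(\left(\left(6 \left(-2\right) + 5\right) + 3 \sqrt{6 \left(-2\right) + 5}\right) + \frac{1420}{203}\right)^{2} = \left(\left(\left(-12 + 5\right) + 3 \sqrt{-12 + 5}\right) + \frac{1420}{203}\right)^{2} = \left(\left(-7 + 3 \sqrt{-7}\right) + \frac{1420}{203}\right)^{2} = \left(\left(-7 + 3 i \sqrt{7}\right) + \frac{1420}{203}\right)^{2} = \left(- \frac{1}{203} + 3 i \sqrt{7}\right)^{2}$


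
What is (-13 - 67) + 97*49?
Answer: 4673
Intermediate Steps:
(-13 - 67) + 97*49 = -80 + 4753 = 4673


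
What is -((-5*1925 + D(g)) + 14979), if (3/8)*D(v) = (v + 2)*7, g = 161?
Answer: -25190/3 ≈ -8396.7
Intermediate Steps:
D(v) = 112/3 + 56*v/3 (D(v) = 8*((v + 2)*7)/3 = 8*((2 + v)*7)/3 = 8*(14 + 7*v)/3 = 112/3 + 56*v/3)
-((-5*1925 + D(g)) + 14979) = -((-5*1925 + (112/3 + (56/3)*161)) + 14979) = -((-9625 + (112/3 + 9016/3)) + 14979) = -((-9625 + 9128/3) + 14979) = -(-19747/3 + 14979) = -1*25190/3 = -25190/3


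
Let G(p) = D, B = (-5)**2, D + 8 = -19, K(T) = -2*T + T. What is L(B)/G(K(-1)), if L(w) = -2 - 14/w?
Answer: 64/675 ≈ 0.094815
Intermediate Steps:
K(T) = -T
D = -27 (D = -8 - 19 = -27)
B = 25
G(p) = -27
L(B)/G(K(-1)) = (-2 - 14/25)/(-27) = (-2 - 14*1/25)*(-1/27) = (-2 - 14/25)*(-1/27) = -64/25*(-1/27) = 64/675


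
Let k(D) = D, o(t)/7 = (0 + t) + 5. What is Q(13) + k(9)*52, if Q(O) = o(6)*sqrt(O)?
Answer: 468 + 77*sqrt(13) ≈ 745.63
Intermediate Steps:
o(t) = 35 + 7*t (o(t) = 7*((0 + t) + 5) = 7*(t + 5) = 7*(5 + t) = 35 + 7*t)
Q(O) = 77*sqrt(O) (Q(O) = (35 + 7*6)*sqrt(O) = (35 + 42)*sqrt(O) = 77*sqrt(O))
Q(13) + k(9)*52 = 77*sqrt(13) + 9*52 = 77*sqrt(13) + 468 = 468 + 77*sqrt(13)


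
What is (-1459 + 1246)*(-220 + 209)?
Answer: 2343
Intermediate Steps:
(-1459 + 1246)*(-220 + 209) = -213*(-11) = 2343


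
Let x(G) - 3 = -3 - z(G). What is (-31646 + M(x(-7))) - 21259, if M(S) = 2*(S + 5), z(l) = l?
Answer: -52881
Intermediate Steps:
x(G) = -G (x(G) = 3 + (-3 - G) = -G)
M(S) = 10 + 2*S (M(S) = 2*(5 + S) = 10 + 2*S)
(-31646 + M(x(-7))) - 21259 = (-31646 + (10 + 2*(-1*(-7)))) - 21259 = (-31646 + (10 + 2*7)) - 21259 = (-31646 + (10 + 14)) - 21259 = (-31646 + 24) - 21259 = -31622 - 21259 = -52881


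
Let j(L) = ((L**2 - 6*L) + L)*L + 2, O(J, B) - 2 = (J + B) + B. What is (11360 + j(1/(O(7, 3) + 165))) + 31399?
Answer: 249382151101/5832000 ≈ 42761.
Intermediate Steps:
O(J, B) = 2 + J + 2*B (O(J, B) = 2 + ((J + B) + B) = 2 + ((B + J) + B) = 2 + (J + 2*B) = 2 + J + 2*B)
j(L) = 2 + L*(L**2 - 5*L) (j(L) = (L**2 - 5*L)*L + 2 = L*(L**2 - 5*L) + 2 = 2 + L*(L**2 - 5*L))
(11360 + j(1/(O(7, 3) + 165))) + 31399 = (11360 + (2 + (1/((2 + 7 + 2*3) + 165))**3 - 5/((2 + 7 + 2*3) + 165)**2)) + 31399 = (11360 + (2 + (1/((2 + 7 + 6) + 165))**3 - 5/((2 + 7 + 6) + 165)**2)) + 31399 = (11360 + (2 + (1/(15 + 165))**3 - 5/(15 + 165)**2)) + 31399 = (11360 + (2 + (1/180)**3 - 5*(1/180)**2)) + 31399 = (11360 + (2 + 1/5832000 - 5*1/32400)) + 31399 = (11360 + (2 + 1/5832000 - 1/6480)) + 31399 = (11360 + 11663101/5832000) + 31399 = 66263183101/5832000 + 31399 = 249382151101/5832000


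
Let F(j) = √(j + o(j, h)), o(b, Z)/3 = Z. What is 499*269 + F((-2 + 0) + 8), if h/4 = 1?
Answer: 134231 + 3*√2 ≈ 1.3424e+5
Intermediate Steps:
h = 4 (h = 4*1 = 4)
o(b, Z) = 3*Z
F(j) = √(12 + j) (F(j) = √(j + 3*4) = √(j + 12) = √(12 + j))
499*269 + F((-2 + 0) + 8) = 499*269 + √(12 + ((-2 + 0) + 8)) = 134231 + √(12 + (-2 + 8)) = 134231 + √(12 + 6) = 134231 + √18 = 134231 + 3*√2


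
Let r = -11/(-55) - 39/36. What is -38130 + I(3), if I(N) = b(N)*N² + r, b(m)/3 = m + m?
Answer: -2278133/60 ≈ -37969.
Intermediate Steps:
b(m) = 6*m (b(m) = 3*(m + m) = 3*(2*m) = 6*m)
r = -53/60 (r = -11*(-1/55) - 39*1/36 = ⅕ - 13/12 = -53/60 ≈ -0.88333)
I(N) = -53/60 + 6*N³ (I(N) = (6*N)*N² - 53/60 = 6*N³ - 53/60 = -53/60 + 6*N³)
-38130 + I(3) = -38130 + (-53/60 + 6*3³) = -38130 + (-53/60 + 6*27) = -38130 + (-53/60 + 162) = -38130 + 9667/60 = -2278133/60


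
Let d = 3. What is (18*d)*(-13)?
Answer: -702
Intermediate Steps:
(18*d)*(-13) = (18*3)*(-13) = 54*(-13) = -702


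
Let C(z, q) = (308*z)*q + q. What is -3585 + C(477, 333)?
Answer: 48919776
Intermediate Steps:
C(z, q) = q + 308*q*z (C(z, q) = 308*q*z + q = q + 308*q*z)
-3585 + C(477, 333) = -3585 + 333*(1 + 308*477) = -3585 + 333*(1 + 146916) = -3585 + 333*146917 = -3585 + 48923361 = 48919776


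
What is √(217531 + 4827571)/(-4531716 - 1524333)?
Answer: -√5045102/6056049 ≈ -0.00037089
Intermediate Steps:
√(217531 + 4827571)/(-4531716 - 1524333) = √5045102/(-6056049) = √5045102*(-1/6056049) = -√5045102/6056049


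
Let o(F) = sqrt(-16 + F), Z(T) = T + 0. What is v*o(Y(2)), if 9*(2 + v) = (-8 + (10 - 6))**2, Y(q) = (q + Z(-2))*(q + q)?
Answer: -8*I/9 ≈ -0.88889*I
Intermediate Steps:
Z(T) = T
Y(q) = 2*q*(-2 + q) (Y(q) = (q - 2)*(q + q) = (-2 + q)*(2*q) = 2*q*(-2 + q))
v = -2/9 (v = -2 + (-8 + (10 - 6))**2/9 = -2 + (-8 + 4)**2/9 = -2 + (1/9)*(-4)**2 = -2 + (1/9)*16 = -2 + 16/9 = -2/9 ≈ -0.22222)
v*o(Y(2)) = -2*sqrt(-16 + 2*2*(-2 + 2))/9 = -2*sqrt(-16 + 2*2*0)/9 = -2*sqrt(-16 + 0)/9 = -8*I/9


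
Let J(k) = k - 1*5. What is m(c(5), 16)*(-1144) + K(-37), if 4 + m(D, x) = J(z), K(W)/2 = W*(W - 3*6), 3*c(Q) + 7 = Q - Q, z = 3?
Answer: 10934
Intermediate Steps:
c(Q) = -7/3 (c(Q) = -7/3 + (Q - Q)/3 = -7/3 + (⅓)*0 = -7/3 + 0 = -7/3)
J(k) = -5 + k (J(k) = k - 5 = -5 + k)
K(W) = 2*W*(-18 + W) (K(W) = 2*(W*(W - 3*6)) = 2*(W*(W - 18)) = 2*(W*(-18 + W)) = 2*W*(-18 + W))
m(D, x) = -6 (m(D, x) = -4 + (-5 + 3) = -4 - 2 = -6)
m(c(5), 16)*(-1144) + K(-37) = -6*(-1144) + 2*(-37)*(-18 - 37) = 6864 + 2*(-37)*(-55) = 6864 + 4070 = 10934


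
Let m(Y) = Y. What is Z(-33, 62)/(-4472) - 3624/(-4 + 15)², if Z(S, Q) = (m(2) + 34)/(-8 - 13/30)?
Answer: -46592283/1555697 ≈ -29.949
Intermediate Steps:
Z(S, Q) = -1080/253 (Z(S, Q) = (2 + 34)/(-8 - 13/30) = 36/(-8 - 13*1/30) = 36/(-8 - 13/30) = 36/(-253/30) = 36*(-30/253) = -1080/253)
Z(-33, 62)/(-4472) - 3624/(-4 + 15)² = -1080/253/(-4472) - 3624/(-4 + 15)² = -1080/253*(-1/4472) - 3624/(11²) = 135/141427 - 3624/121 = -46592283/1555697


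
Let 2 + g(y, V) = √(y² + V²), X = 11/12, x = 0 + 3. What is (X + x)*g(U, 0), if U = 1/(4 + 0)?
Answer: -329/48 ≈ -6.8542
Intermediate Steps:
x = 3
U = ¼ (U = 1/4 = ¼ ≈ 0.25000)
X = 11/12 (X = 11*(1/12) = 11/12 ≈ 0.91667)
g(y, V) = -2 + √(V² + y²) (g(y, V) = -2 + √(y² + V²) = -2 + √(V² + y²))
(X + x)*g(U, 0) = (11/12 + 3)*(-2 + √(0² + (¼)²)) = 47*(-2 + √(0 + 1/16))/12 = 47*(-2 + √(1/16))/12 = 47*(-2 + ¼)/12 = (47/12)*(-7/4) = -329/48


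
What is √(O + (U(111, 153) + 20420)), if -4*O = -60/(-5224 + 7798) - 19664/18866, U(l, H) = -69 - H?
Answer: √1323086811860070114/8093514 ≈ 142.12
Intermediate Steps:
O = 2156129/8093514 (O = -(-60/(-5224 + 7798) - 19664/18866)/4 = -(-60/2574 - 19664*1/18866)/4 = -(-60*1/2574 - 9832/9433)/4 = -(-10/429 - 9832/9433)/4 = -¼*(-4312258/4046757) = 2156129/8093514 ≈ 0.26640)
√(O + (U(111, 153) + 20420)) = √(2156129/8093514 + ((-69 - 1*153) + 20420)) = √(2156129/8093514 + ((-69 - 153) + 20420)) = √(2156129/8093514 + (-222 + 20420)) = √(2156129/8093514 + 20198) = √(163474951901/8093514) = √1323086811860070114/8093514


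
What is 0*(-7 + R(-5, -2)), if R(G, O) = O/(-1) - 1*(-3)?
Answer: 0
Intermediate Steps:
R(G, O) = 3 - O (R(G, O) = O*(-1) + 3 = -O + 3 = 3 - O)
0*(-7 + R(-5, -2)) = 0*(-7 + (3 - 1*(-2))) = 0*(-7 + (3 + 2)) = 0*(-7 + 5) = 0*(-2) = 0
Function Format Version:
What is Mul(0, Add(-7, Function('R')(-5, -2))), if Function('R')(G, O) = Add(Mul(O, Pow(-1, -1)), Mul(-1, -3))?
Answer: 0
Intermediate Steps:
Function('R')(G, O) = Add(3, Mul(-1, O)) (Function('R')(G, O) = Add(Mul(O, -1), 3) = Add(Mul(-1, O), 3) = Add(3, Mul(-1, O)))
Mul(0, Add(-7, Function('R')(-5, -2))) = Mul(0, Add(-7, Add(3, Mul(-1, -2)))) = Mul(0, Add(-7, Add(3, 2))) = Mul(0, Add(-7, 5)) = Mul(0, -2) = 0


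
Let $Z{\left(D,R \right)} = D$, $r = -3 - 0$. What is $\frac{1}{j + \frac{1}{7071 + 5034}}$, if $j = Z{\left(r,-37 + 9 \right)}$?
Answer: $- \frac{12105}{36314} \approx -0.33334$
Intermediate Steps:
$r = -3$ ($r = -3 + 0 = -3$)
$j = -3$
$\frac{1}{j + \frac{1}{7071 + 5034}} = \frac{1}{-3 + \frac{1}{7071 + 5034}} = \frac{1}{-3 + \frac{1}{12105}} = \frac{1}{- \frac{36314}{12105}} = - \frac{12105}{36314}$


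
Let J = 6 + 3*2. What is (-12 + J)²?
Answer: 0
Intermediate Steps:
J = 12 (J = 6 + 6 = 12)
(-12 + J)² = (-12 + 12)² = 0² = 0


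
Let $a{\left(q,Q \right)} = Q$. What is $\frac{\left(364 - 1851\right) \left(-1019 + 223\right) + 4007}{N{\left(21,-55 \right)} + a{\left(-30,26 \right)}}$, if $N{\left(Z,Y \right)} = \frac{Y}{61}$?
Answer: $\frac{72447199}{1531} \approx 47320.0$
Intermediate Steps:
$N{\left(Z,Y \right)} = \frac{Y}{61}$ ($N{\left(Z,Y \right)} = Y \frac{1}{61} = \frac{Y}{61}$)
$\frac{\left(364 - 1851\right) \left(-1019 + 223\right) + 4007}{N{\left(21,-55 \right)} + a{\left(-30,26 \right)}} = \frac{\left(364 - 1851\right) \left(-1019 + 223\right) + 4007}{\frac{1}{61} \left(-55\right) + 26} = \frac{\left(-1487\right) \left(-796\right) + 4007}{- \frac{55}{61} + 26} = \frac{1183652 + 4007}{\frac{1531}{61}} = 1187659 \cdot \frac{61}{1531} = \frac{72447199}{1531}$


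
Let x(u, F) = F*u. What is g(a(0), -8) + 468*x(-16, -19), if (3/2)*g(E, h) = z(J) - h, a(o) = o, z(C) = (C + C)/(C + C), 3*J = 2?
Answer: 142278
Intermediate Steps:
J = 2/3 (J = (1/3)*2 = 2/3 ≈ 0.66667)
z(C) = 1 (z(C) = (2*C)/((2*C)) = (2*C)*(1/(2*C)) = 1)
g(E, h) = 2/3 - 2*h/3 (g(E, h) = 2*(1 - h)/3 = 2/3 - 2*h/3)
g(a(0), -8) + 468*x(-16, -19) = (2/3 - 2/3*(-8)) + 468*(-19*(-16)) = (2/3 + 16/3) + 468*304 = 6 + 142272 = 142278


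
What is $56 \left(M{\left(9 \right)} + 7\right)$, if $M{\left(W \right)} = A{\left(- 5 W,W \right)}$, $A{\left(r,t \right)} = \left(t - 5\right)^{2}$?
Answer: $1288$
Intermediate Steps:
$A{\left(r,t \right)} = \left(-5 + t\right)^{2}$
$M{\left(W \right)} = \left(-5 + W\right)^{2}$
$56 \left(M{\left(9 \right)} + 7\right) = 56 \left(\left(-5 + 9\right)^{2} + 7\right) = 56 \left(4^{2} + 7\right) = 56 \left(16 + 7\right) = 56 \cdot 23 = 1288$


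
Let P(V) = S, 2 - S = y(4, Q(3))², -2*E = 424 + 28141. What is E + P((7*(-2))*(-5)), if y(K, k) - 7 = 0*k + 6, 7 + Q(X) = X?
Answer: -28899/2 ≈ -14450.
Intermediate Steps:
Q(X) = -7 + X
y(K, k) = 13 (y(K, k) = 7 + (0*k + 6) = 7 + (0 + 6) = 7 + 6 = 13)
E = -28565/2 (E = -(424 + 28141)/2 = -½*28565 = -28565/2 ≈ -14283.)
S = -167 (S = 2 - 1*13² = 2 - 1*169 = 2 - 169 = -167)
P(V) = -167
E + P((7*(-2))*(-5)) = -28565/2 - 167 = -28899/2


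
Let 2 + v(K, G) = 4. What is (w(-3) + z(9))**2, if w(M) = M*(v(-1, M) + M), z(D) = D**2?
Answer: 7056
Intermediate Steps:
v(K, G) = 2 (v(K, G) = -2 + 4 = 2)
w(M) = M*(2 + M)
(w(-3) + z(9))**2 = (-3*(2 - 3) + 9**2)**2 = (-3*(-1) + 81)**2 = (3 + 81)**2 = 84**2 = 7056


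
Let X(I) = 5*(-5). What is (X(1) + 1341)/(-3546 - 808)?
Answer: -94/311 ≈ -0.30225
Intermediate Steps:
X(I) = -25
(X(1) + 1341)/(-3546 - 808) = (-25 + 1341)/(-3546 - 808) = 1316/(-4354) = 1316*(-1/4354) = -94/311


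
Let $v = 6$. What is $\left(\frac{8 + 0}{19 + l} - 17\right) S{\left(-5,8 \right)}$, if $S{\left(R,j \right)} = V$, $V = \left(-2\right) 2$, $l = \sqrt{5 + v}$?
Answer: $\frac{11596}{175} + \frac{16 \sqrt{11}}{175} \approx 66.566$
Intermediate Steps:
$l = \sqrt{11}$ ($l = \sqrt{5 + 6} = \sqrt{11} \approx 3.3166$)
$V = -4$
$S{\left(R,j \right)} = -4$
$\left(\frac{8 + 0}{19 + l} - 17\right) S{\left(-5,8 \right)} = \left(\frac{8 + 0}{19 + \sqrt{11}} - 17\right) \left(-4\right) = \left(\frac{8}{19 + \sqrt{11}} - 17\right) \left(-4\right) = \left(-17 + \frac{8}{19 + \sqrt{11}}\right) \left(-4\right) = 68 - \frac{32}{19 + \sqrt{11}}$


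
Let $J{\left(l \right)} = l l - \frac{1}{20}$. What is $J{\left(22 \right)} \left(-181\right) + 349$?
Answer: $- \frac{1744919}{20} \approx -87246.0$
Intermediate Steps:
$J{\left(l \right)} = - \frac{1}{20} + l^{2}$ ($J{\left(l \right)} = l^{2} - \frac{1}{20} = - \frac{1}{20} + l^{2}$)
$J{\left(22 \right)} \left(-181\right) + 349 = \left(- \frac{1}{20} + 22^{2}\right) \left(-181\right) + 349 = \left(- \frac{1}{20} + 484\right) \left(-181\right) + 349 = \frac{9679}{20} \left(-181\right) + 349 = - \frac{1751899}{20} + 349 = - \frac{1744919}{20}$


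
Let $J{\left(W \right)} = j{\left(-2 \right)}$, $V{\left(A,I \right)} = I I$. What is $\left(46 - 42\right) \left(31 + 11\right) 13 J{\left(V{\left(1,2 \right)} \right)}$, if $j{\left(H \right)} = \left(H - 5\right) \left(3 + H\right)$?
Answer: $-15288$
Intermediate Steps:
$V{\left(A,I \right)} = I^{2}$
$j{\left(H \right)} = \left(-5 + H\right) \left(3 + H\right)$
$J{\left(W \right)} = -7$ ($J{\left(W \right)} = -15 + \left(-2\right)^{2} - -4 = -15 + 4 + 4 = -7$)
$\left(46 - 42\right) \left(31 + 11\right) 13 J{\left(V{\left(1,2 \right)} \right)} = \left(46 - 42\right) \left(31 + 11\right) 13 \left(-7\right) = 4 \cdot 42 \cdot 13 \left(-7\right) = 168 \cdot 13 \left(-7\right) = 2184 \left(-7\right) = -15288$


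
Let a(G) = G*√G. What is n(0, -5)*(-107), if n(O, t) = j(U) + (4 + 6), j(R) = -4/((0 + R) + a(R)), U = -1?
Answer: -1284 + 214*I ≈ -1284.0 + 214.0*I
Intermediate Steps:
a(G) = G^(3/2)
j(R) = -4/(R + R^(3/2)) (j(R) = -4/((0 + R) + R^(3/2)) = -4/(R + R^(3/2)))
n(O, t) = 10 - 2*(-1 + I) (n(O, t) = -4/(-1 + (-1)^(3/2)) + (4 + 6) = -4*(-1 + I)/2 + 10 = -2*(-1 + I) + 10 = 10 - 2*(-1 + I))
n(0, -5)*(-107) = (12 - 2*I)*(-107) = -1284 + 214*I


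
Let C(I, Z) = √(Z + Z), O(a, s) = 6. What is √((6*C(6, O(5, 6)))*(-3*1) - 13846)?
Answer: √(-13846 - 36*√3) ≈ 117.93*I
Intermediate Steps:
C(I, Z) = √2*√Z (C(I, Z) = √(2*Z) = √2*√Z)
√((6*C(6, O(5, 6)))*(-3*1) - 13846) = √((6*(√2*√6))*(-3*1) - 13846) = √((6*(2*√3))*(-3) - 13846) = √((12*√3)*(-3) - 13846) = √(-36*√3 - 13846) = √(-13846 - 36*√3)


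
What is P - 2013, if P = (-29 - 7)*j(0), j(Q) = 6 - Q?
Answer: -2229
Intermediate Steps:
P = -216 (P = (-29 - 7)*(6 - 1*0) = -36*(6 + 0) = -36*6 = -216)
P - 2013 = -216 - 2013 = -2229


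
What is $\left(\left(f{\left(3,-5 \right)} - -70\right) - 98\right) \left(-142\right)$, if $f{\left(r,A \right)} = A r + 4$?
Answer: $5538$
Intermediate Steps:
$f{\left(r,A \right)} = 4 + A r$
$\left(\left(f{\left(3,-5 \right)} - -70\right) - 98\right) \left(-142\right) = \left(\left(\left(4 - 15\right) - -70\right) - 98\right) \left(-142\right) = \left(\left(\left(4 - 15\right) + 70\right) - 98\right) \left(-142\right) = \left(\left(-11 + 70\right) - 98\right) \left(-142\right) = \left(59 - 98\right) \left(-142\right) = \left(-39\right) \left(-142\right) = 5538$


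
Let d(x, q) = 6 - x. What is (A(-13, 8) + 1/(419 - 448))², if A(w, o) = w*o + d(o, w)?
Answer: 9455625/841 ≈ 11243.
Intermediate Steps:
A(w, o) = 6 - o + o*w (A(w, o) = w*o + (6 - o) = o*w + (6 - o) = 6 - o + o*w)
(A(-13, 8) + 1/(419 - 448))² = ((6 - 1*8 + 8*(-13)) + 1/(419 - 448))² = ((6 - 8 - 104) + 1/(-29))² = (-106 - 1/29)² = (-3075/29)² = 9455625/841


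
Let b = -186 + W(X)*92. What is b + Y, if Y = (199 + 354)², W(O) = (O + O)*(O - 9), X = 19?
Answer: 340583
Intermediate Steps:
W(O) = 2*O*(-9 + O) (W(O) = (2*O)*(-9 + O) = 2*O*(-9 + O))
Y = 305809 (Y = 553² = 305809)
b = 34774 (b = -186 + (2*19*(-9 + 19))*92 = -186 + (2*19*10)*92 = -186 + 380*92 = -186 + 34960 = 34774)
b + Y = 34774 + 305809 = 340583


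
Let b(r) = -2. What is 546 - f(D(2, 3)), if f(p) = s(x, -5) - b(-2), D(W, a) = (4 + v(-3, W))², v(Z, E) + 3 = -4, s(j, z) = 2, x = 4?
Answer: 542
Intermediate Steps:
v(Z, E) = -7 (v(Z, E) = -3 - 4 = -7)
D(W, a) = 9 (D(W, a) = (4 - 7)² = (-3)² = 9)
f(p) = 4 (f(p) = 2 - 1*(-2) = 2 + 2 = 4)
546 - f(D(2, 3)) = 546 - 1*4 = 546 - 4 = 542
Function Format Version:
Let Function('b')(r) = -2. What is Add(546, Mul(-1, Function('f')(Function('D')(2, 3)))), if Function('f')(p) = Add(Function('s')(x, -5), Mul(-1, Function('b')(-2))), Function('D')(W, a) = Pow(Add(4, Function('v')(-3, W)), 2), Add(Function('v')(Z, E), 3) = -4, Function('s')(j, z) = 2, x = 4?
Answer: 542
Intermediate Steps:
Function('v')(Z, E) = -7 (Function('v')(Z, E) = Add(-3, -4) = -7)
Function('D')(W, a) = 9 (Function('D')(W, a) = Pow(Add(4, -7), 2) = Pow(-3, 2) = 9)
Function('f')(p) = 4 (Function('f')(p) = Add(2, Mul(-1, -2)) = Add(2, 2) = 4)
Add(546, Mul(-1, Function('f')(Function('D')(2, 3)))) = Add(546, Mul(-1, 4)) = Add(546, -4) = 542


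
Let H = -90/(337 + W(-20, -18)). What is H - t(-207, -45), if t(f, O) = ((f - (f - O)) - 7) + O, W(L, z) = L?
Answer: 30659/317 ≈ 96.716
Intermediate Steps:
H = -90/317 (H = -90/(337 - 20) = -90/317 ≈ -0.28391)
t(f, O) = -7 + 2*O (t(f, O) = ((f + (O - f)) - 7) + O = (O - 7) + O = (-7 + O) + O = -7 + 2*O)
H - t(-207, -45) = -90/317 - (-7 + 2*(-45)) = -90/317 - (-7 - 90) = -90/317 - 1*(-97) = -90/317 + 97 = 30659/317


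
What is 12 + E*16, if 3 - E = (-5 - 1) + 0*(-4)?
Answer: 156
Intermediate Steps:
E = 9 (E = 3 - ((-5 - 1) + 0*(-4)) = 3 - (-6 + 0) = 3 - 1*(-6) = 3 + 6 = 9)
12 + E*16 = 12 + 9*16 = 12 + 144 = 156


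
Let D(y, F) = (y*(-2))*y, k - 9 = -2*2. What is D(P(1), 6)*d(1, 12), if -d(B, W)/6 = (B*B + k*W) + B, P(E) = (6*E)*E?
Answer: 26784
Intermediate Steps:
k = 5 (k = 9 - 2*2 = 9 - 4 = 5)
P(E) = 6*E²
D(y, F) = -2*y² (D(y, F) = (-2*y)*y = -2*y²)
d(B, W) = -30*W - 6*B - 6*B² (d(B, W) = -6*((B*B + 5*W) + B) = -6*((B² + 5*W) + B) = -6*(B + B² + 5*W) = -30*W - 6*B - 6*B²)
D(P(1), 6)*d(1, 12) = (-2*(6*1²)²)*(-30*12 - 6*1 - 6*1²) = (-2*(6*1)²)*(-360 - 6 - 6*1) = (-2*6²)*(-360 - 6 - 6) = -2*36*(-372) = -72*(-372) = 26784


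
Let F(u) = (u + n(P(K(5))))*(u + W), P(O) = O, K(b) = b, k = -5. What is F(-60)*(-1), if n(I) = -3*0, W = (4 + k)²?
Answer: -3540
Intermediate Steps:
W = 1 (W = (4 - 5)² = (-1)² = 1)
n(I) = 0
F(u) = u*(1 + u) (F(u) = (u + 0)*(u + 1) = u*(1 + u))
F(-60)*(-1) = -60*(1 - 60)*(-1) = -60*(-59)*(-1) = 3540*(-1) = -3540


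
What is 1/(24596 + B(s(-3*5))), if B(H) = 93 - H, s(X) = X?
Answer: 1/24704 ≈ 4.0479e-5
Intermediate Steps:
1/(24596 + B(s(-3*5))) = 1/(24596 + (93 - (-3)*5)) = 1/(24596 + (93 - 1*(-15))) = 1/(24596 + (93 + 15)) = 1/(24596 + 108) = 1/24704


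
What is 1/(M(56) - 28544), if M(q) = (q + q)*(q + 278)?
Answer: 1/8864 ≈ 0.00011282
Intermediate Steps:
M(q) = 2*q*(278 + q) (M(q) = (2*q)*(278 + q) = 2*q*(278 + q))
1/(M(56) - 28544) = 1/(2*56*(278 + 56) - 28544) = 1/(2*56*334 - 28544) = 1/(37408 - 28544) = 1/8864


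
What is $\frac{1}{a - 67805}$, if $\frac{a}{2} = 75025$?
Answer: $\frac{1}{82245} \approx 1.2159 \cdot 10^{-5}$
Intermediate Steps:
$a = 150050$ ($a = 2 \cdot 75025 = 150050$)
$\frac{1}{a - 67805} = \frac{1}{150050 - 67805} = \frac{1}{82245}$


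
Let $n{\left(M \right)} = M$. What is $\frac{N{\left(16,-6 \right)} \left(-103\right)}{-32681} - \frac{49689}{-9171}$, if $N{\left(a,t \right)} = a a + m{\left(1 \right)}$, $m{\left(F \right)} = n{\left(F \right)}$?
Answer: $\frac{207405750}{33301939} \approx 6.228$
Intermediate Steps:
$m{\left(F \right)} = F$
$N{\left(a,t \right)} = 1 + a^{2}$ ($N{\left(a,t \right)} = a a + 1 = a^{2} + 1 = 1 + a^{2}$)
$\frac{N{\left(16,-6 \right)} \left(-103\right)}{-32681} - \frac{49689}{-9171} = \frac{\left(1 + 16^{2}\right) \left(-103\right)}{-32681} - \frac{49689}{-9171} = \left(1 + 256\right) \left(-103\right) \left(- \frac{1}{32681}\right) - - \frac{5521}{1019} = 257 \left(-103\right) \left(- \frac{1}{32681}\right) + \frac{5521}{1019} = \left(-26471\right) \left(- \frac{1}{32681}\right) + \frac{5521}{1019} = \frac{26471}{32681} + \frac{5521}{1019} = \frac{207405750}{33301939}$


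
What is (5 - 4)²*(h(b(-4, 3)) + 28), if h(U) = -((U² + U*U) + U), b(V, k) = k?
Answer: 7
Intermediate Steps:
h(U) = -U - 2*U² (h(U) = -((U² + U²) + U) = -(2*U² + U) = -(U + 2*U²) = -U - 2*U²)
(5 - 4)²*(h(b(-4, 3)) + 28) = (5 - 4)²*(-1*3*(1 + 2*3) + 28) = 1²*(-1*3*(1 + 6) + 28) = 1*(-1*3*7 + 28) = 1*(-21 + 28) = 1*7 = 7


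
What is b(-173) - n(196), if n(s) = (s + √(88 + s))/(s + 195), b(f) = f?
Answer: -67839/391 - 2*√71/391 ≈ -173.54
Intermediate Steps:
n(s) = (s + √(88 + s))/(195 + s)
b(-173) - n(196) = -173 - (196 + √(88 + 196))/(195 + 196) = -173 - (196 + √284)/391 = -173 - (196 + 2*√71)/391 = -173 - (196/391 + 2*√71/391) = -173 + (-196/391 - 2*√71/391) = -67839/391 - 2*√71/391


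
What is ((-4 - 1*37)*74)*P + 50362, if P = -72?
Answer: 268810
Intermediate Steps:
((-4 - 1*37)*74)*P + 50362 = ((-4 - 1*37)*74)*(-72) + 50362 = ((-4 - 37)*74)*(-72) + 50362 = -41*74*(-72) + 50362 = -3034*(-72) + 50362 = 218448 + 50362 = 268810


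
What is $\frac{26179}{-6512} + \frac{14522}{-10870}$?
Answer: $- \frac{189566497}{35392720} \approx -5.3561$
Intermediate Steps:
$\frac{26179}{-6512} + \frac{14522}{-10870} = 26179 \left(- \frac{1}{6512}\right) + 14522 \left(- \frac{1}{10870}\right) = - \frac{26179}{6512} - \frac{7261}{5435} = - \frac{189566497}{35392720}$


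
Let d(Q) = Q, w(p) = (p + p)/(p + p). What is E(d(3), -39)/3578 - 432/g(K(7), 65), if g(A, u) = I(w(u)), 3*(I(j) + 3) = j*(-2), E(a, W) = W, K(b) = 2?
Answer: 4636659/39358 ≈ 117.81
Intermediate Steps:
w(p) = 1 (w(p) = (2*p)/((2*p)) = (2*p)*(1/(2*p)) = 1)
I(j) = -3 - 2*j/3 (I(j) = -3 + (j*(-2))/3 = -3 + (-2*j)/3 = -3 - 2*j/3)
g(A, u) = -11/3 (g(A, u) = -3 - ⅔*1 = -3 - ⅔ = -11/3)
E(d(3), -39)/3578 - 432/g(K(7), 65) = -39/3578 - 432/(-11/3) = -39*1/3578 - 432*(-3/11) = -39/3578 + 1296/11 = 4636659/39358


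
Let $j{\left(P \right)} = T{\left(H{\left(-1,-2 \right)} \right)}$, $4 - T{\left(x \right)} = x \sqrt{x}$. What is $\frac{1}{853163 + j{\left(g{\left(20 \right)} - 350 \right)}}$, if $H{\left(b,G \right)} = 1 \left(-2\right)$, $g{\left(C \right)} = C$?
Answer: $\frac{853167}{727893929897} - \frac{2 i \sqrt{2}}{727893929897} \approx 1.1721 \cdot 10^{-6} - 3.8858 \cdot 10^{-12} i$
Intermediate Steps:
$H{\left(b,G \right)} = -2$
$T{\left(x \right)} = 4 - x^{\frac{3}{2}}$ ($T{\left(x \right)} = 4 - x \sqrt{x} = 4 - x^{\frac{3}{2}}$)
$j{\left(P \right)} = 4 + 2 i \sqrt{2}$ ($j{\left(P \right)} = 4 - \left(-2\right)^{\frac{3}{2}} = 4 - - 2 i \sqrt{2} = 4 + 2 i \sqrt{2}$)
$\frac{1}{853163 + j{\left(g{\left(20 \right)} - 350 \right)}} = \frac{1}{853163 + \left(4 + 2 i \sqrt{2}\right)} = \frac{1}{853167 + 2 i \sqrt{2}}$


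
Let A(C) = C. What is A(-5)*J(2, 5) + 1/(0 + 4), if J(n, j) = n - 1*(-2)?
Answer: -79/4 ≈ -19.750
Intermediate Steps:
J(n, j) = 2 + n (J(n, j) = n + 2 = 2 + n)
A(-5)*J(2, 5) + 1/(0 + 4) = -5*(2 + 2) + 1/(0 + 4) = -5*4 + 1/4 = -20 + 1/4 = -79/4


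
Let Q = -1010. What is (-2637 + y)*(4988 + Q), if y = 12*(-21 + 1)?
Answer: -11444706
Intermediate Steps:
y = -240 (y = 12*(-20) = -240)
(-2637 + y)*(4988 + Q) = (-2637 - 240)*(4988 - 1010) = -2877*3978 = -11444706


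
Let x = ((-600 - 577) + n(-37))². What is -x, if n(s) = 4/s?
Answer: -1896863809/1369 ≈ -1.3856e+6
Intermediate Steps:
x = 1896863809/1369 (x = ((-600 - 577) + 4/(-37))² = (-1177 + 4*(-1/37))² = (-1177 - 4/37)² = (-43553/37)² = 1896863809/1369 ≈ 1.3856e+6)
-x = -1*1896863809/1369 = -1896863809/1369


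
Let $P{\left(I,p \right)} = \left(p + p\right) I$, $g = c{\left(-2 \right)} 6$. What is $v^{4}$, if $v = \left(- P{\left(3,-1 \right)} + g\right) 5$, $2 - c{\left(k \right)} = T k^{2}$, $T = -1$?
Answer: $1944810000$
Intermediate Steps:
$c{\left(k \right)} = 2 + k^{2}$ ($c{\left(k \right)} = 2 - - k^{2} = 2 + k^{2}$)
$g = 36$ ($g = \left(2 + \left(-2\right)^{2}\right) 6 = \left(2 + 4\right) 6 = 6 \cdot 6 = 36$)
$P{\left(I,p \right)} = 2 I p$ ($P{\left(I,p \right)} = 2 p I = 2 I p$)
$v = 210$ ($v = \left(- 2 \cdot 3 \left(-1\right) + 36\right) 5 = \left(\left(-1\right) \left(-6\right) + 36\right) 5 = \left(6 + 36\right) 5 = 42 \cdot 5 = 210$)
$v^{4} = 210^{4} = 1944810000$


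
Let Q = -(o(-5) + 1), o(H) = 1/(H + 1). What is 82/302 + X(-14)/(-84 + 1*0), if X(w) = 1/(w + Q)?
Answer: 50950/187089 ≈ 0.27233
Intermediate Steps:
o(H) = 1/(1 + H)
Q = -¾ (Q = -(1/(1 - 5) + 1) = -(1/(-4) + 1) = -(-¼ + 1) = -1*¾ = -¾ ≈ -0.75000)
X(w) = 1/(-¾ + w) (X(w) = 1/(w - ¾) = 1/(-¾ + w))
82/302 + X(-14)/(-84 + 1*0) = 82/302 + (4/(-3 + 4*(-14)))/(-84 + 1*0) = 82*(1/302) + (4/(-3 - 56))/(-84 + 0) = 41/151 + (4/(-59))/(-84) = 41/151 + (4*(-1/59))*(-1/84) = 41/151 - 4/59*(-1/84) = 41/151 + 1/1239 = 50950/187089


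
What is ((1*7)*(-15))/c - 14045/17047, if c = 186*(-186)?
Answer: -161370295/196586004 ≈ -0.82086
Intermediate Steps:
c = -34596
((1*7)*(-15))/c - 14045/17047 = ((1*7)*(-15))/(-34596) - 14045/17047 = (7*(-15))*(-1/34596) - 14045*1/17047 = -105*(-1/34596) - 14045/17047 = 35/11532 - 14045/17047 = -161370295/196586004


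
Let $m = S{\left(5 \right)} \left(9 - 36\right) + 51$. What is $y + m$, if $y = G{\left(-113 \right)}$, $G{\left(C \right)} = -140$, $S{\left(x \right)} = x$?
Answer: $-224$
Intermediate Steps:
$y = -140$
$m = -84$ ($m = 5 \left(9 - 36\right) + 51 = 5 \left(-27\right) + 51 = -135 + 51 = -84$)
$y + m = -140 - 84 = -224$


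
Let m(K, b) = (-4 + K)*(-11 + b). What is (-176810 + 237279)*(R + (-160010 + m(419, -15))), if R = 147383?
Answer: -1416002573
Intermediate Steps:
m(K, b) = (-11 + b)*(-4 + K)
(-176810 + 237279)*(R + (-160010 + m(419, -15))) = (-176810 + 237279)*(147383 + (-160010 + (44 - 11*419 - 4*(-15) + 419*(-15)))) = 60469*(147383 + (-160010 + (44 - 4609 + 60 - 6285))) = 60469*(147383 + (-160010 - 10790)) = 60469*(147383 - 170800) = 60469*(-23417) = -1416002573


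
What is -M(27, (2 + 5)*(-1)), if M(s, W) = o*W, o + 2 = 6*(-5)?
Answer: -224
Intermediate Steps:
o = -32 (o = -2 + 6*(-5) = -2 - 30 = -32)
M(s, W) = -32*W
-M(27, (2 + 5)*(-1)) = -(-32)*(2 + 5)*(-1) = -(-32)*7*(-1) = -(-32)*(-7) = -1*224 = -224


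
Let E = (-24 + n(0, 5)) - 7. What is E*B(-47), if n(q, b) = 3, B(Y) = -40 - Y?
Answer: -196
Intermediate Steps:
E = -28 (E = (-24 + 3) - 7 = -21 - 7 = -28)
E*B(-47) = -28*(-40 - 1*(-47)) = -28*(-40 + 47) = -28*7 = -196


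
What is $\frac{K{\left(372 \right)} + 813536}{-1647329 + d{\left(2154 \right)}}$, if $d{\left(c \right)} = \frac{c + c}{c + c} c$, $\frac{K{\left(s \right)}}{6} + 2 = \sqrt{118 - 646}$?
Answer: $- \frac{813524}{1645175} - \frac{24 i \sqrt{33}}{1645175} \approx -0.49449 - 8.3802 \cdot 10^{-5} i$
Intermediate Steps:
$K{\left(s \right)} = -12 + 24 i \sqrt{33}$ ($K{\left(s \right)} = -12 + 6 \sqrt{118 - 646} = -12 + 6 \sqrt{-528} = -12 + 6 \cdot 4 i \sqrt{33} = -12 + 24 i \sqrt{33}$)
$d{\left(c \right)} = c$ ($d{\left(c \right)} = \frac{2 c}{2 c} c = 2 c \frac{1}{2 c} c = 1 c = c$)
$\frac{K{\left(372 \right)} + 813536}{-1647329 + d{\left(2154 \right)}} = \frac{\left(-12 + 24 i \sqrt{33}\right) + 813536}{-1647329 + 2154} = \frac{813524 + 24 i \sqrt{33}}{-1645175} = \left(813524 + 24 i \sqrt{33}\right) \left(- \frac{1}{1645175}\right) = - \frac{813524}{1645175} - \frac{24 i \sqrt{33}}{1645175}$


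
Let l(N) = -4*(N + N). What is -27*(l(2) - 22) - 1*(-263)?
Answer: 1289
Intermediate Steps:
l(N) = -8*N
-27*(l(2) - 22) - 1*(-263) = -27*(-8*2 - 22) - 1*(-263) = -27*(-16 - 22) + 263 = -27*(-38) + 263 = 1026 + 263 = 1289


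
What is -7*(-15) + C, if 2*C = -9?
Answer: 201/2 ≈ 100.50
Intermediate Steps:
C = -9/2 (C = (1/2)*(-9) = -9/2 ≈ -4.5000)
-7*(-15) + C = -7*(-15) - 9/2 = 105 - 9/2 = 201/2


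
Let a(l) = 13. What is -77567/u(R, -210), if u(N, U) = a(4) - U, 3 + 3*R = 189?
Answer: -77567/223 ≈ -347.83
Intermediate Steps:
R = 62 (R = -1 + (1/3)*189 = -1 + 63 = 62)
u(N, U) = 13 - U
-77567/u(R, -210) = -77567/(13 - 1*(-210)) = -77567/(13 + 210) = -77567/223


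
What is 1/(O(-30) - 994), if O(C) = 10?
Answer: -1/984 ≈ -0.0010163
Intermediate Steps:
1/(O(-30) - 994) = 1/(10 - 994) = 1/(-984) = -1/984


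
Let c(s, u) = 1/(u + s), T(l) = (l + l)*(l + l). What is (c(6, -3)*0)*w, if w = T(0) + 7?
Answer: 0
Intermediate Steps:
T(l) = 4*l² (T(l) = (2*l)*(2*l) = 4*l²)
c(s, u) = 1/(s + u)
w = 7 (w = 4*0² + 7 = 4*0 + 7 = 0 + 7 = 7)
(c(6, -3)*0)*w = (0/(6 - 3))*7 = (0/3)*7 = ((⅓)*0)*7 = 0*7 = 0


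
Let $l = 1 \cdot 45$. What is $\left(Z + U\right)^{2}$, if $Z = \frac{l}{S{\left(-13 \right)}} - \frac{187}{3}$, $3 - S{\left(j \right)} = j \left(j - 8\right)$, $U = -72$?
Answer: $\frac{72361}{4} \approx 18090.0$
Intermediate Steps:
$S{\left(j \right)} = 3 - j \left(-8 + j\right)$ ($S{\left(j \right)} = 3 - j \left(j - 8\right) = 3 - j \left(-8 + j\right)$)
$l = 45$
$Z = - \frac{125}{2}$ ($Z = \frac{45}{3 - \left(-13\right)^{2} + 8 \left(-13\right)} - \frac{187}{3} = \frac{45}{3 - 169 - 104} - \frac{187}{3} = \frac{45}{-270} - \frac{187}{3} = 45 \left(- \frac{1}{270}\right) - \frac{187}{3} = - \frac{1}{6} - \frac{187}{3} = - \frac{125}{2} \approx -62.5$)
$\left(Z + U\right)^{2} = \left(- \frac{125}{2} - 72\right)^{2} = \left(- \frac{269}{2}\right)^{2} = \frac{72361}{4}$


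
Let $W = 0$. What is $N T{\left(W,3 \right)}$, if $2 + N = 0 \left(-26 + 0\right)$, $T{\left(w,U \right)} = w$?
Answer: $0$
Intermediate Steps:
$N = -2$ ($N = -2 + 0 \left(-26 + 0\right) = -2 + 0 \left(-26\right) = -2 + 0 = -2$)
$N T{\left(W,3 \right)} = \left(-2\right) 0 = 0$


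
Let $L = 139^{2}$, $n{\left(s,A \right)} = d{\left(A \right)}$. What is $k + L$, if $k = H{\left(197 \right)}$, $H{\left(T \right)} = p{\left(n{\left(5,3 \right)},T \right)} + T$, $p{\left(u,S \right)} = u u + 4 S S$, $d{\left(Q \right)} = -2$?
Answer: $174758$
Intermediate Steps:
$n{\left(s,A \right)} = -2$
$p{\left(u,S \right)} = u^{2} + 4 S^{2}$
$L = 19321$
$H{\left(T \right)} = 4 + T + 4 T^{2}$ ($H{\left(T \right)} = \left(\left(-2\right)^{2} + 4 T^{2}\right) + T = \left(4 + 4 T^{2}\right) + T = 4 + T + 4 T^{2}$)
$k = 155437$ ($k = 4 + 197 + 4 \cdot 197^{2} = 4 + 197 + 4 \cdot 38809 = 4 + 197 + 155236 = 155437$)
$k + L = 155437 + 19321 = 174758$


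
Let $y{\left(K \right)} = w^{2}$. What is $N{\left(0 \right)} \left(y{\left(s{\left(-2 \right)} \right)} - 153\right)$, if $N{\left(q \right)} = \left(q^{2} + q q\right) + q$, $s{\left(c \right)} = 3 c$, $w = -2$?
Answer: $0$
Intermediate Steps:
$N{\left(q \right)} = q + 2 q^{2}$ ($N{\left(q \right)} = \left(q^{2} + q^{2}\right) + q = 2 q^{2} + q = q + 2 q^{2}$)
$y{\left(K \right)} = 4$ ($y{\left(K \right)} = \left(-2\right)^{2} = 4$)
$N{\left(0 \right)} \left(y{\left(s{\left(-2 \right)} \right)} - 153\right) = 0 \left(1 + 2 \cdot 0\right) \left(4 - 153\right) = 0 \left(1 + 0\right) \left(-149\right) = 0 \cdot 1 \left(-149\right) = 0 \left(-149\right) = 0$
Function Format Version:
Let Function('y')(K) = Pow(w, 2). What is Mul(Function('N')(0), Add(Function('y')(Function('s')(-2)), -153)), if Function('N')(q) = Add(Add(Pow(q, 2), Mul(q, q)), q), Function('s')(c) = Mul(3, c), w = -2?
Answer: 0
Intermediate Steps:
Function('N')(q) = Add(q, Mul(2, Pow(q, 2))) (Function('N')(q) = Add(Add(Pow(q, 2), Pow(q, 2)), q) = Add(Mul(2, Pow(q, 2)), q) = Add(q, Mul(2, Pow(q, 2))))
Function('y')(K) = 4 (Function('y')(K) = Pow(-2, 2) = 4)
Mul(Function('N')(0), Add(Function('y')(Function('s')(-2)), -153)) = Mul(Mul(0, Add(1, Mul(2, 0))), Add(4, -153)) = Mul(Mul(0, Add(1, 0)), -149) = Mul(Mul(0, 1), -149) = Mul(0, -149) = 0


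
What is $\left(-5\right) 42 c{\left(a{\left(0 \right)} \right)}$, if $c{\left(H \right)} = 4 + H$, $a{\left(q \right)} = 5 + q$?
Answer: $-1890$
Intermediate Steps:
$\left(-5\right) 42 c{\left(a{\left(0 \right)} \right)} = \left(-5\right) 42 \left(4 + \left(5 + 0\right)\right) = - 210 \left(4 + 5\right) = \left(-210\right) 9 = -1890$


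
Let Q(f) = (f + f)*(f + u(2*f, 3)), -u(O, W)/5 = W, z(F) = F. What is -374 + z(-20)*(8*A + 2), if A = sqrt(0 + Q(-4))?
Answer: -414 - 320*sqrt(38) ≈ -2386.6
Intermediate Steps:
u(O, W) = -5*W
Q(f) = 2*f*(-15 + f) (Q(f) = (f + f)*(f - 5*3) = (2*f)*(f - 15) = (2*f)*(-15 + f) = 2*f*(-15 + f))
A = 2*sqrt(38) (A = sqrt(0 + 2*(-4)*(-15 - 4)) = sqrt(0 + 2*(-4)*(-19)) = sqrt(0 + 152) = sqrt(152) = 2*sqrt(38) ≈ 12.329)
-374 + z(-20)*(8*A + 2) = -374 - 20*(8*(2*sqrt(38)) + 2) = -374 - 20*(16*sqrt(38) + 2) = -374 - 20*(2 + 16*sqrt(38)) = -374 + (-40 - 320*sqrt(38)) = -414 - 320*sqrt(38)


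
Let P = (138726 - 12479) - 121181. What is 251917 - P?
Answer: 246851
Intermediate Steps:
P = 5066 (P = 126247 - 121181 = 5066)
251917 - P = 251917 - 1*5066 = 251917 - 5066 = 246851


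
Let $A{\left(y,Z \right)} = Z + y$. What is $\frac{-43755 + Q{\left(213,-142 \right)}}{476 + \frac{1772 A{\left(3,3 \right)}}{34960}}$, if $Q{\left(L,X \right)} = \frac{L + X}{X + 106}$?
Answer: $- \frac{3441923435}{37466082} \approx -91.868$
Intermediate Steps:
$Q{\left(L,X \right)} = \frac{L + X}{106 + X}$
$\frac{-43755 + Q{\left(213,-142 \right)}}{476 + \frac{1772 A{\left(3,3 \right)}}{34960}} = \frac{-43755 + \frac{213 - 142}{106 - 142}}{476 + \frac{1772 \left(3 + 3\right)}{34960}} = \frac{-43755 + \frac{1}{-36} \cdot 71}{476 + 1772 \cdot 6 \cdot \frac{1}{34960}} = \frac{-43755 - \frac{71}{36}}{476 + 10632 \cdot \frac{1}{34960}} = \frac{-43755 - \frac{71}{36}}{476 + \frac{1329}{4370}} = - \frac{1575251}{36 \cdot \frac{2081449}{4370}} = \left(- \frac{1575251}{36}\right) \frac{4370}{2081449} = - \frac{3441923435}{37466082}$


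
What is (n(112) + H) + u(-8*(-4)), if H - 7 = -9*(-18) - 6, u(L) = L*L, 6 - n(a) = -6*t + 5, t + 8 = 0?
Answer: 1140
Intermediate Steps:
t = -8 (t = -8 + 0 = -8)
n(a) = -47 (n(a) = 6 - (-6*(-8) + 5) = 6 - (48 + 5) = 6 - 1*53 = 6 - 53 = -47)
u(L) = L²
H = 163 (H = 7 + (-9*(-18) - 6) = 7 + (162 - 6) = 7 + 156 = 163)
(n(112) + H) + u(-8*(-4)) = (-47 + 163) + (-8*(-4))² = 116 + 32² = 116 + 1024 = 1140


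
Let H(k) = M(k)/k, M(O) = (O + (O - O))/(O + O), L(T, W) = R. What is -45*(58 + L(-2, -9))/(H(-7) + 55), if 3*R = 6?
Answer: -37800/769 ≈ -49.155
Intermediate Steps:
R = 2 (R = (⅓)*6 = 2)
L(T, W) = 2
M(O) = ½ (M(O) = (O + 0)/((2*O)) = O*(1/(2*O)) = ½)
H(k) = 1/(2*k)
-45*(58 + L(-2, -9))/(H(-7) + 55) = -45*(58 + 2)/((½)/(-7) + 55) = -2700/((½)*(-⅐) + 55) = -2700/(-1/14 + 55) = -2700/769/14 = -2700*14/769 = -45*840/769 = -37800/769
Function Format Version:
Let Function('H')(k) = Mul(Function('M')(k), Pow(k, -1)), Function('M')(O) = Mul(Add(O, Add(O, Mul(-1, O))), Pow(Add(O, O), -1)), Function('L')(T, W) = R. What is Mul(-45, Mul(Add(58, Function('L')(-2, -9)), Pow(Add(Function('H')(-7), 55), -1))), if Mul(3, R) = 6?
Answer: Rational(-37800, 769) ≈ -49.155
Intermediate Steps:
R = 2 (R = Mul(Rational(1, 3), 6) = 2)
Function('L')(T, W) = 2
Function('M')(O) = Rational(1, 2) (Function('M')(O) = Mul(Add(O, 0), Pow(Mul(2, O), -1)) = Mul(O, Mul(Rational(1, 2), Pow(O, -1))) = Rational(1, 2))
Function('H')(k) = Mul(Rational(1, 2), Pow(k, -1))
Mul(-45, Mul(Add(58, Function('L')(-2, -9)), Pow(Add(Function('H')(-7), 55), -1))) = Mul(-45, Mul(Add(58, 2), Pow(Add(Mul(Rational(1, 2), Pow(-7, -1)), 55), -1))) = Mul(-45, Mul(60, Pow(Add(Mul(Rational(1, 2), Rational(-1, 7)), 55), -1))) = Mul(-45, Mul(60, Pow(Add(Rational(-1, 14), 55), -1))) = Mul(-45, Mul(60, Pow(Rational(769, 14), -1))) = Mul(-45, Mul(60, Rational(14, 769))) = Mul(-45, Rational(840, 769)) = Rational(-37800, 769)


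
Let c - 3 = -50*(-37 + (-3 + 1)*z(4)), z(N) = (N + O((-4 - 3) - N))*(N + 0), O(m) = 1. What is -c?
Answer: -3853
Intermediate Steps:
z(N) = N*(1 + N) (z(N) = (N + 1)*(N + 0) = (1 + N)*N = N*(1 + N))
c = 3853 (c = 3 - 50*(-37 + (-3 + 1)*(4*(1 + 4))) = 3 - 50*(-37 - 8*5) = 3 - 50*(-37 - 2*20) = 3 - 50*(-37 - 40) = 3 - 50*(-77) = 3 + 3850 = 3853)
-c = -1*3853 = -3853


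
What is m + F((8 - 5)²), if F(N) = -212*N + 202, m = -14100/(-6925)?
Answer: -471998/277 ≈ -1704.0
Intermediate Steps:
m = 564/277 (m = -14100*(-1/6925) = 564/277 ≈ 2.0361)
F(N) = 202 - 212*N
m + F((8 - 5)²) = 564/277 + (202 - 212*(8 - 5)²) = 564/277 + (202 - 212*3²) = 564/277 + (202 - 212*9) = 564/277 + (202 - 1908) = 564/277 - 1706 = -471998/277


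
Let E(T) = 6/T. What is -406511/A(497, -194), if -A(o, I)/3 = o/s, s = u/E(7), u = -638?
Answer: -129677009/639 ≈ -2.0294e+5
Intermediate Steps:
s = -2233/3 (s = -638/(6/7) = -638/(6*(1/7)) = -638/6/7 = -638*7/6 = -2233/3 ≈ -744.33)
A(o, I) = 9*o/2233 (A(o, I) = -3*o/(-2233/3) = -3*o*(-3)/2233 = -(-9)*o/2233 = 9*o/2233)
-406511/A(497, -194) = -406511/((9/2233)*497) = -406511/639/319 = -406511*319/639 = -129677009/639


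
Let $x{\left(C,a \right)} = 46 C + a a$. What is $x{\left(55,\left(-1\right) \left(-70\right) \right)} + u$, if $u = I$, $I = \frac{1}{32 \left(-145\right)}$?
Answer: $\frac{34475199}{4640} \approx 7430.0$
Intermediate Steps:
$x{\left(C,a \right)} = a^{2} + 46 C$ ($x{\left(C,a \right)} = 46 C + a^{2} = a^{2} + 46 C$)
$I = - \frac{1}{4640}$ ($I = \frac{1}{-4640} = - \frac{1}{4640} \approx -0.00021552$)
$u = - \frac{1}{4640} \approx -0.00021552$
$x{\left(55,\left(-1\right) \left(-70\right) \right)} + u = \left(\left(\left(-1\right) \left(-70\right)\right)^{2} + 46 \cdot 55\right) - \frac{1}{4640} = \left(70^{2} + 2530\right) - \frac{1}{4640} = \left(4900 + 2530\right) - \frac{1}{4640} = 7430 - \frac{1}{4640} = \frac{34475199}{4640}$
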